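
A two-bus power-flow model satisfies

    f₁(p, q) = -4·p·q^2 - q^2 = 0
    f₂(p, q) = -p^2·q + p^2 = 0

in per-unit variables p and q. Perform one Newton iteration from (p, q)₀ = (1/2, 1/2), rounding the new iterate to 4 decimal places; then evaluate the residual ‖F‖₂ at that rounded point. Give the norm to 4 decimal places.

At (1/2, 1/2): F = (-0.7500, 0.1250).
Jacobian J = [[-4·q^2, -8·p·q - 2·q], [-2·p·q + 2·p, -p^2]].
At the point, J = [[-1.0000, -3.0000], [0.5000, -0.2500]] (det J = 1.7500).
Solving J·Δ = −F gives Δ = (-0.3214, -0.1429).
Then the next iterate is (p, q)₁ = (0.1786, 0.3571).
Re-evaluating at (0.1786, 0.3571): F = (-0.218621, 0.020507), so ‖F‖₂ = 0.2196.

0.2196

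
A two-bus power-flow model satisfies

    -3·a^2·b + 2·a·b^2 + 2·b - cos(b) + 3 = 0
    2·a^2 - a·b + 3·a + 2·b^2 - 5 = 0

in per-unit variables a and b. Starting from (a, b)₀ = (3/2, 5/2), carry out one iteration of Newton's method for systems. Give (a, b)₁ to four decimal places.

At (3/2, 5/2): F = (10.676144, 12.7500).
Jacobian J = [[-6·a·b + 2·b^2, -3·a^2 + 4·a·b + sin(b) + 2], [4·a - b + 3, -a + 4·b]].
At the point, J = [[-10.0000, 10.848472], [6.5000, 8.5000]] (det J = -155.515069).
Solving J·Δ = −F gives Δ = (-0.3059, -1.2661).
Then the next iterate is (a, b)₁ = (1.1941, 1.2339).

(1.1941, 1.2339)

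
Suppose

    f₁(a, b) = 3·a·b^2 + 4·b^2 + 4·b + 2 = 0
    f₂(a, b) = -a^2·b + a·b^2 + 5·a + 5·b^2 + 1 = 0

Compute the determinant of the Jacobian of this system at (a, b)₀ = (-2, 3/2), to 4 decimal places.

60.2500

J = [[3·b^2, 6·a·b + 8·b + 4], [-2·a·b + b^2 + 5, -a^2 + 2·a·b + 10·b]].
At the point, J = [[6.7500, -2.0000], [13.2500, 5.0000]].
det J = 60.2500.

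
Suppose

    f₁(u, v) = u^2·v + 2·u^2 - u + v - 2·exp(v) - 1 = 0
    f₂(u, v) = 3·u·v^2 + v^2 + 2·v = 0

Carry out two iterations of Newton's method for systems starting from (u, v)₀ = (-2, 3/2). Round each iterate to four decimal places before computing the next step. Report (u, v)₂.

(-1.1916, 0.9578)

At (-2, 3/2): F = (7.536622, -8.2500).
Jacobian J = [[2·u·v + 4·u - 1, u^2 - 2·exp(v) + 1], [3·v^2, 6·u·v + 2·v + 2]].
At the point, J = [[-15.0000, -3.963378], [6.7500, -13.0000]] (det J = 221.752802).
Solving J·Δ = −F gives Δ = (0.5893, -0.3286).
Then the next iterate is (u, v)₁ = (-1.4107, 1.1714).
Round to (-1.4107, 1.1714) and repeat: F = (1.440409, -2.092216), J = [[-9.947788, -3.462939], [4.116534, -5.572164]].
Δ = (0.2191, -0.2136), so (u, v)₂ = (-1.1916, 0.9578).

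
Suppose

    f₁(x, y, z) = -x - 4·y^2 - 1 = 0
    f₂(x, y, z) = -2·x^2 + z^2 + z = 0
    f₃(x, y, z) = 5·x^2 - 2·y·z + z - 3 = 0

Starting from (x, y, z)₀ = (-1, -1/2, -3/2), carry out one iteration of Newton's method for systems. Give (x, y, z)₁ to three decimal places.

(-1.286, -0.321, -2.696)

At (-1, -1/2, -3/2): F = (-1.000, -1.250, -1.000).
Jacobian J = [[-1, -8·y, 0], [-4·x, 0, 2·z + 1], [10·x, -2·z, -2·y + 1]].
At the point, J = [[-1.000, 4.000, 0.000], [4.000, 0.000, -2.000], [-10.000, 3.000, 2.000]] (det J = 42.000).
Solving J·Δ = −F gives Δ = (-0.286, 0.179, -1.196).
Then the next iterate is (x, y, z)₁ = (-1.286, -0.321, -2.696).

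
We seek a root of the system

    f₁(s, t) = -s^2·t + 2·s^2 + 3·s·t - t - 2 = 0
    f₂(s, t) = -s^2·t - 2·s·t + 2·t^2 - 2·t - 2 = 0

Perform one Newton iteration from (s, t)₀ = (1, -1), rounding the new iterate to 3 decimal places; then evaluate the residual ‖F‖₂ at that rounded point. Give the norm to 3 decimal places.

0.456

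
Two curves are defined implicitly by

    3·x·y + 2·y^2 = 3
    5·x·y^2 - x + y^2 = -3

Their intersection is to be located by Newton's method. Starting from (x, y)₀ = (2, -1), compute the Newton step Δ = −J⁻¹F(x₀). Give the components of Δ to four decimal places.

(-2.2414, 0.1379)

At (2, -1): F = (-7.0000, 12.0000).
Jacobian J = [[3·y, 3·x + 4·y], [5·y^2 - 1, 10·x·y + 2·y]].
At the point, J = [[-3.0000, 2.0000], [4.0000, -22.0000]] (det J = 58.0000).
Solving J·Δ = −F gives Δ = (-2.2414, 0.1379).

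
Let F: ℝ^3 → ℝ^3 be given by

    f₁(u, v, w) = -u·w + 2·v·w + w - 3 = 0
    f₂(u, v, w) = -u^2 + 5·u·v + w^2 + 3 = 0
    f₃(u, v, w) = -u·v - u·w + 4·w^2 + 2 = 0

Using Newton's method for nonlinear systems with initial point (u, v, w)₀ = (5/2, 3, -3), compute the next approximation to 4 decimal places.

At (5/2, 3, -3): F = (-16.5000, 43.2500, 38.0000).
Jacobian J = [[-w, 2·w, -u + 2·v + 1], [-2·u + 5·v, 5·u, 2·w], [-v - w, -u, -u + 8·w]].
At the point, J = [[3.0000, -6.0000, 4.5000], [10.0000, 12.5000, -6.0000], [0.0000, -2.5000, -26.5000]] (det J = -2741.2500).
Solving J·Δ = −F gives Δ = (-0.8827, -1.9761, 1.6204).
Then the next iterate is (u, v, w)₁ = (1.6173, 1.0239, -1.3796).

(1.6173, 1.0239, -1.3796)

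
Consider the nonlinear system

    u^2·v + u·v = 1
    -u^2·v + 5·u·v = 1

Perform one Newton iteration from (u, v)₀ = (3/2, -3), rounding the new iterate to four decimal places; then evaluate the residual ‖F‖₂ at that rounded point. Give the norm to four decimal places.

0.5216

At (3/2, -3): F = (-12.2500, -16.7500).
Jacobian J = [[2·u·v + v, u^2 + u], [-2·u·v + 5·v, -u^2 + 5·u]].
At the point, J = [[-12.0000, 3.7500], [-6.0000, 5.2500]] (det J = -40.5000).
Solving J·Δ = −F gives Δ = (-0.0370, 3.1481).
Then the next iterate is (u, v)₁ = (1.4630, 0.1481).
Re-evaluating at (1.4630, 0.1481): F = (-0.466341, -0.233637), so ‖F‖₂ = 0.5216.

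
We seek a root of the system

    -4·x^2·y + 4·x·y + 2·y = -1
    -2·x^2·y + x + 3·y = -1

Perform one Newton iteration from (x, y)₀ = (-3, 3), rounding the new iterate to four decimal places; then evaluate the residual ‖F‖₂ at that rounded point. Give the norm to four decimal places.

At (-3, 3): F = (-137.0000, -47.0000).
Jacobian J = [[-8·x·y + 4·y, -4·x^2 + 4·x + 2], [-4·x·y + 1, -2·x^2 + 3]].
At the point, J = [[84.0000, -46.0000], [37.0000, -15.0000]] (det J = 442.0000).
Solving J·Δ = −F gives Δ = (0.2421, -2.5362).
Then the next iterate is (x, y)₁ = (-2.7579, 0.4638).
Re-evaluating at (-2.7579, 0.4638): F = (-17.299530, -7.421837), so ‖F‖₂ = 18.8244.

18.8244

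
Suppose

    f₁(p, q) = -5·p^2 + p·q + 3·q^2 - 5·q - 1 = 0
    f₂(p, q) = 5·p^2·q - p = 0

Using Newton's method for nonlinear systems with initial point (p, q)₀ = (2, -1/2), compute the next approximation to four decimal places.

At (2, -1/2): F = (-18.7500, -12.0000).
Jacobian J = [[-10·p + q, p + 6·q - 5], [10·p·q - 1, 5·p^2]].
At the point, J = [[-20.5000, -6.0000], [-11.0000, 20.0000]] (det J = -476.0000).
Solving J·Δ = −F gives Δ = (-0.9391, 0.0835).
Then the next iterate is (p, q)₁ = (1.0609, -0.4165).

(1.0609, -0.4165)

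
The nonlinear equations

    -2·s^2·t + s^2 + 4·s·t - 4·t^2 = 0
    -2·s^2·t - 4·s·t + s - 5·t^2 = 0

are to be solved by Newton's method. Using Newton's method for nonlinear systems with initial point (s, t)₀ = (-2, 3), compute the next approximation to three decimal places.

(-0.818, 1.945)

At (-2, 3): F = (-80.000, -47.000).
Jacobian J = [[-4·s·t + 2·s + 4·t, -2·s^2 + 4·s - 8·t], [-4·s·t - 4·t + 1, -2·s^2 - 4·s - 10·t]].
At the point, J = [[32.000, -40.000], [13.000, -30.000]] (det J = -440.000).
Solving J·Δ = −F gives Δ = (1.182, -1.055).
Then the next iterate is (s, t)₁ = (-0.818, 1.945).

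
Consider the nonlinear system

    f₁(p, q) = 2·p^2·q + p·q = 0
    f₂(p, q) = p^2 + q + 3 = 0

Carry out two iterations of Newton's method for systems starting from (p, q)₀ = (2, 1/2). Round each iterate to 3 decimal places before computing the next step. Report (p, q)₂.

At (2, 1/2): F = (5.000, 7.500).
Jacobian J = [[4·p·q + q, 2·p^2 + p], [2·p, 1]].
At the point, J = [[4.500, 10.000], [4.000, 1.000]] (det J = -35.500).
Solving J·Δ = −F gives Δ = (-1.972, 0.387).
Then the next iterate is (p, q)₁ = (0.028, 0.887).
Round to (0.028, 0.887) and repeat: F = (0.02623, 3.88778), J = [[0.98634, 0.02957], [0.056, 1.000]].
Δ = (0.090, -3.893), so (p, q)₂ = (0.118, -3.006).

(0.118, -3.006)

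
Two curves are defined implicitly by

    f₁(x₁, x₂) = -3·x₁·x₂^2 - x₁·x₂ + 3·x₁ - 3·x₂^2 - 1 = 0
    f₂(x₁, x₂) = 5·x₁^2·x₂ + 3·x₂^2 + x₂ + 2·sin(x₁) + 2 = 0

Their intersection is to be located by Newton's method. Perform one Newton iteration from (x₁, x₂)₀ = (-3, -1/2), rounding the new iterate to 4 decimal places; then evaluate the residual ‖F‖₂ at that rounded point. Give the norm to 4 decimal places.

At (-3, -1/2): F = (-10.0000, -20.532240).
Jacobian J = [[-3·x₂^2 - x₂ + 3, -6·x₁·x₂ - x₁ - 6·x₂], [10·x₁·x₂ + 2·cos(x₁), 5·x₁^2 + 6·x₂ + 1]].
At the point, J = [[2.7500, -3.0000], [13.020015, 43.0000]] (det J = 157.310045).
Solving J·Δ = −F gives Δ = (3.1250, -0.4687).
Then the next iterate is (x₁, x₂)₁ = (0.1250, -0.9687).
Re-evaluating at (0.1250, -0.9687): F = (-3.670944, 4.020109), so ‖F‖₂ = 5.4440.

5.4440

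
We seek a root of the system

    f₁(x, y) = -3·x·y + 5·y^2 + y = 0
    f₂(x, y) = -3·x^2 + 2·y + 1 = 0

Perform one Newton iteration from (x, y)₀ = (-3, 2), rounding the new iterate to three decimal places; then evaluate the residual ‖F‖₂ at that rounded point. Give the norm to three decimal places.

11.323

At (-3, 2): F = (40.000, -22.000).
Jacobian J = [[-3·y, -3·x + 10·y + 1], [-6·x, 2]].
At the point, J = [[-6.000, 30.000], [18.000, 2.000]] (det J = -552.000).
Solving J·Δ = −F gives Δ = (1.341, -1.065).
Then the next iterate is (x, y)₁ = (-1.659, 0.935).
Re-evaluating at (-1.659, 0.935): F = (9.95962, -5.38684), so ‖F‖₂ = 11.323.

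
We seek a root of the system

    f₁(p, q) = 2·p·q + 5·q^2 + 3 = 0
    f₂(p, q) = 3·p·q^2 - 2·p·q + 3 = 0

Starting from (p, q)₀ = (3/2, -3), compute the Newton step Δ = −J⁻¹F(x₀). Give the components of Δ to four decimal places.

(-0.2311, 1.4958)

At (3/2, -3): F = (39.0000, 52.5000).
Jacobian J = [[2·q, 2·p + 10·q], [3·q^2 - 2·q, 6·p·q - 2·p]].
At the point, J = [[-6.0000, -27.0000], [33.0000, -30.0000]] (det J = 1071.0000).
Solving J·Δ = −F gives Δ = (-0.2311, 1.4958).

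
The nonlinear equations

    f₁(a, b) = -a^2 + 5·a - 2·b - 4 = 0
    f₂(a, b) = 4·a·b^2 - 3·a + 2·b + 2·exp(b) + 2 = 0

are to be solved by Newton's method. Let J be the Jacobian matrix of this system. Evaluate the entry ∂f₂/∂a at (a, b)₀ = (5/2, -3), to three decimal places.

33.000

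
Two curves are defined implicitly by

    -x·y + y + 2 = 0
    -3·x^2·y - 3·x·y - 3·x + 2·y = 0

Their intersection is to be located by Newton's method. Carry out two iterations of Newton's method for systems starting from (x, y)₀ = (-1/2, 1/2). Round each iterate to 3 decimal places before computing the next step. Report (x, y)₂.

(-1.159, -1.039)

At (-1/2, 1/2): F = (2.750, 2.875).
Jacobian J = [[-y, -x + 1], [-6·x·y - 3·y - 3, -3·x^2 - 3·x + 2]].
At the point, J = [[-0.500, 1.500], [-3.000, 2.750]] (det J = 3.125).
Solving J·Δ = −F gives Δ = (-1.040, -2.180).
Then the next iterate is (x, y)₁ = (-1.540, -1.680).
Round to (-1.540, -1.680) and repeat: F = (-2.26720, 5.45126), J = [[1.680, 2.540], [-13.48320, -0.49480]].
Δ = (0.381, 0.641), so (x, y)₂ = (-1.159, -1.039).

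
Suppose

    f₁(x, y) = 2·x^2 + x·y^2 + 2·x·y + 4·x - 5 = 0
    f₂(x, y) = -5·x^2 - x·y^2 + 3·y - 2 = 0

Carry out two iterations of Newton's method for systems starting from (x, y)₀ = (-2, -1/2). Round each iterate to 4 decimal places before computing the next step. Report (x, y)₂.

(-1.8214, 2.9988)

At (-2, -1/2): F = (-3.5000, -23.0000).
Jacobian J = [[4·x + y^2 + 2·y + 4, 2·x·y + 2·x], [-10·x - y^2, -2·x·y + 3]].
At the point, J = [[-4.7500, -2.0000], [19.7500, 1.0000]] (det J = 34.7500).
Solving J·Δ = −F gives Δ = (1.4245, -5.1331).
Then the next iterate is (x, y)₁ = (-0.5755, -5.6331).
Round to (-0.5755, -5.6331) and repeat: F = (-18.417561, -2.293641), J = [[22.163616, 5.332698], [-25.976816, -3.483698]].
Δ = (-1.2459, 8.6319), so (x, y)₂ = (-1.8214, 2.9988).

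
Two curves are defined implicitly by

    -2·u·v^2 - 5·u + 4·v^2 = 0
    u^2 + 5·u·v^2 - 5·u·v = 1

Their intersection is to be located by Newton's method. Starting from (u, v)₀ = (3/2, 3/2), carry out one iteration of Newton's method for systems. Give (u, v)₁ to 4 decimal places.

(0.8894, 1.3164)

At (3/2, 3/2): F = (-5.2500, 6.8750).
Jacobian J = [[-2·v^2 - 5, -4·u·v + 8·v], [2·u + 5·v^2 - 5·v, 10·u·v - 5·u]].
At the point, J = [[-9.5000, 3.0000], [6.7500, 15.0000]] (det J = -162.7500).
Solving J·Δ = −F gives Δ = (-0.6106, -0.1836).
Then the next iterate is (u, v)₁ = (0.8894, 1.3164).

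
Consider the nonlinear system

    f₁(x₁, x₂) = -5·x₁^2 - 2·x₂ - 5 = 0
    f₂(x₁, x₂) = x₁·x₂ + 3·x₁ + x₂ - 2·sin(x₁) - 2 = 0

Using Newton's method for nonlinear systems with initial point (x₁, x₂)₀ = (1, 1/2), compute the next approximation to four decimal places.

(-0.4092, 2.0462)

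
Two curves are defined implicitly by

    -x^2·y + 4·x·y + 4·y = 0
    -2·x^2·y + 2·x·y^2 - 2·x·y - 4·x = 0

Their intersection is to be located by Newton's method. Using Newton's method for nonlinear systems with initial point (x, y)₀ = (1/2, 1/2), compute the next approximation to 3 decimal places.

(0.081, 0.109)

At (1/2, 1/2): F = (2.875, -2.500).
Jacobian J = [[-2·x·y + 4·y, -x^2 + 4·x + 4], [-4·x·y + 2·y^2 - 2·y - 4, -2·x^2 + 4·x·y - 2·x]].
At the point, J = [[1.500, 5.750], [-5.500, -0.500]] (det J = 30.875).
Solving J·Δ = −F gives Δ = (-0.419, -0.391).
Then the next iterate is (x, y)₁ = (0.081, 0.109).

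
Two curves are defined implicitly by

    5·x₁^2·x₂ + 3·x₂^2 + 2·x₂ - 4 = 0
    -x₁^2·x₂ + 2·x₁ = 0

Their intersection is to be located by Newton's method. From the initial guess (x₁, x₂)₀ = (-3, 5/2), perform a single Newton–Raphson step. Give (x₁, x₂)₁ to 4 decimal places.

At (-3, 5/2): F = (132.2500, -28.5000).
Jacobian J = [[10·x₁·x₂, 5·x₁^2 + 6·x₂ + 2], [-2·x₁·x₂ + 2, -x₁^2]].
At the point, J = [[-75.0000, 62.0000], [17.0000, -9.0000]] (det J = -379.0000).
Solving J·Δ = −F gives Δ = (1.5218, -0.2922).
Then the next iterate is (x₁, x₂)₁ = (-1.4782, 2.2078).

(-1.4782, 2.2078)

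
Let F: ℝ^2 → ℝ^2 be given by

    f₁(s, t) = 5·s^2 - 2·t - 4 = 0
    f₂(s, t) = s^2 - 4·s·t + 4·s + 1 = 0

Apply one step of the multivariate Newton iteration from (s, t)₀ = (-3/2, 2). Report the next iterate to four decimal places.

At (-3/2, 2): F = (3.2500, 9.2500).
Jacobian J = [[10·s, -2], [2·s - 4·t + 4, -4·s]].
At the point, J = [[-15.0000, -2.0000], [-7.0000, 6.0000]] (det J = -104.0000).
Solving J·Δ = −F gives Δ = (0.3654, -1.1154).
Then the next iterate is (s, t)₁ = (-1.1346, 0.8846).

(-1.1346, 0.8846)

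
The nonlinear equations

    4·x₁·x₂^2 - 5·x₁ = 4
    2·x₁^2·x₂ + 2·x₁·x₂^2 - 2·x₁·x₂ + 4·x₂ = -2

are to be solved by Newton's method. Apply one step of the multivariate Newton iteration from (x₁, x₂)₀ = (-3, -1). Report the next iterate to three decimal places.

(-1.283, -0.887)

At (-3, -1): F = (-1.000, -32.000).
Jacobian J = [[4·x₂^2 - 5, 8·x₁·x₂], [4·x₁·x₂ + 2·x₂^2 - 2·x₂, 2·x₁^2 + 4·x₁·x₂ - 2·x₁ + 4]].
At the point, J = [[-1.000, 24.000], [16.000, 40.000]] (det J = -424.000).
Solving J·Δ = −F gives Δ = (1.717, 0.113).
Then the next iterate is (x₁, x₂)₁ = (-1.283, -0.887).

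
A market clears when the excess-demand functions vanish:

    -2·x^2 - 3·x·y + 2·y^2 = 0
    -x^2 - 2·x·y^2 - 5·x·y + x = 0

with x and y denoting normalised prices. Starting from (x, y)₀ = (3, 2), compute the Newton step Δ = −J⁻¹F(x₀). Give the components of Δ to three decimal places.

(-1.520, -0.642)

At (3, 2): F = (-28.000, -60.000).
Jacobian J = [[-4·x - 3·y, -3·x + 4·y], [-2·x - 2·y^2 - 5·y + 1, -4·x·y - 5·x]].
At the point, J = [[-18.000, -1.000], [-23.000, -39.000]] (det J = 679.000).
Solving J·Δ = −F gives Δ = (-1.520, -0.642).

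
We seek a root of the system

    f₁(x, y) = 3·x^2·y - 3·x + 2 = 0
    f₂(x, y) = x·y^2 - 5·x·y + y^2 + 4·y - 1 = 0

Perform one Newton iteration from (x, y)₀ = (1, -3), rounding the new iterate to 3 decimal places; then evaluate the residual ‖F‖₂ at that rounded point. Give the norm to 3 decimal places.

At (1, -3): F = (-10.000, 20.000).
Jacobian J = [[6·x·y - 3, 3·x^2], [y^2 - 5·y, 2·x·y - 5·x + 2·y + 4]].
At the point, J = [[-21.000, 3.000], [24.000, -13.000]] (det J = 201.000).
Solving J·Δ = −F gives Δ = (-0.348, 0.896).
Then the next iterate is (x, y)₁ = (0.652, -2.104).
Re-evaluating at (0.652, -2.104): F = (-2.63926, 4.75614), so ‖F‖₂ = 5.439.

5.439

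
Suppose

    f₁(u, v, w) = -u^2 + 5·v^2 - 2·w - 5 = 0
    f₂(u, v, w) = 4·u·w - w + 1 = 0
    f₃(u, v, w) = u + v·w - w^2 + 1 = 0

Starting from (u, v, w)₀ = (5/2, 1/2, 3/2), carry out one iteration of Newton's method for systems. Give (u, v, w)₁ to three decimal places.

At (5/2, 1/2, 3/2): F = (-13.000, 14.500, 2.000).
Jacobian J = [[-2·u, 10·v, -2], [4·w, 0, 4·u - 1], [1, w, v - 2·w]].
At the point, J = [[-5.000, 5.000, -2.000], [6.000, 0.000, 9.000], [1.000, 1.500, -2.500]] (det J = 169.500).
Solving J·Δ = −F gives Δ = (-2.379, 0.211, -0.025).
Then the next iterate is (u, v, w)₁ = (0.121, 0.711, 1.475).

(0.121, 0.711, 1.475)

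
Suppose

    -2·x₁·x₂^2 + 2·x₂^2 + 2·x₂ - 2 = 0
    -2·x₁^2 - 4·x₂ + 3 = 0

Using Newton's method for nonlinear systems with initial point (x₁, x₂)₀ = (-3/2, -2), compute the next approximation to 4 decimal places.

(-1.9357, -1.0286)

At (-3/2, -2): F = (14.0000, 6.5000).
Jacobian J = [[-2·x₂^2, -4·x₁·x₂ + 4·x₂ + 2], [-4·x₁, -4]].
At the point, J = [[-8.0000, -18.0000], [6.0000, -4.0000]] (det J = 140.0000).
Solving J·Δ = −F gives Δ = (-0.4357, 0.9714).
Then the next iterate is (x₁, x₂)₁ = (-1.9357, -1.0286).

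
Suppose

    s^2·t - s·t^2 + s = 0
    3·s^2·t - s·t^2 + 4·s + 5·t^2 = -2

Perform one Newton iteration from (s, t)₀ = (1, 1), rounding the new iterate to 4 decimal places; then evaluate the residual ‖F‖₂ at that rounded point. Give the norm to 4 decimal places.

3.9511

At (1, 1): F = (1.0000, 13.0000).
Jacobian J = [[2·s·t - t^2 + 1, s^2 - 2·s·t], [6·s·t - t^2 + 4, 3·s^2 - 2·s·t + 10·t]].
At the point, J = [[2.0000, -1.0000], [9.0000, 11.0000]] (det J = 31.0000).
Solving J·Δ = −F gives Δ = (-0.7742, -0.5484).
Then the next iterate is (s, t)₁ = (0.2258, 0.4516).
Re-evaluating at (0.2258, 0.4516): F = (0.202775, 3.945938), so ‖F‖₂ = 3.9511.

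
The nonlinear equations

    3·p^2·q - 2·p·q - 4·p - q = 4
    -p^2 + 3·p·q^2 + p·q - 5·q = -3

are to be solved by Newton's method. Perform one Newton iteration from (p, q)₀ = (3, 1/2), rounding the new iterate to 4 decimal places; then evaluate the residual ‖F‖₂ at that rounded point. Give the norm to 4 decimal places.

At (3, 1/2): F = (-6.0000, -4.7500).
Jacobian J = [[6·p·q - 2·q - 4, 3·p^2 - 2·p - 1], [-2·p + 3·q^2 + q, 6·p·q + p - 5]].
At the point, J = [[4.0000, 20.0000], [-4.7500, 7.0000]] (det J = 123.0000).
Solving J·Δ = −F gives Δ = (-0.4309, 0.3862).
Then the next iterate is (p, q)₁ = (2.5691, 0.8862).
Re-evaluating at (2.5691, 0.8862): F = (-2.168582, 0.298393), so ‖F‖₂ = 2.1890.

2.1890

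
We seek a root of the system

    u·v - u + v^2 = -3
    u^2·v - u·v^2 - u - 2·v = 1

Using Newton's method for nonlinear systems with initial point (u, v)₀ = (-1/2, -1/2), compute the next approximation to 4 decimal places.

(3.1667, -1.5000)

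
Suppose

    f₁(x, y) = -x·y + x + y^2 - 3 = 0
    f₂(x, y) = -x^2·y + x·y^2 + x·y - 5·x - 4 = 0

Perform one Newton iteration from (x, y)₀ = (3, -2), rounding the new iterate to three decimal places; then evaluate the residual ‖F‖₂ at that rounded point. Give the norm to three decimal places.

1526.422

At (3, -2): F = (10.000, 5.000).
Jacobian J = [[-y + 1, -x + 2·y], [-2·x·y + y^2 + y - 5, -x^2 + 2·x·y + x]].
At the point, J = [[3.000, -7.000], [9.000, -18.000]] (det J = 9.000).
Solving J·Δ = −F gives Δ = (16.111, 8.333).
Then the next iterate is (x, y)₁ = (19.111, 6.333).
Re-evaluating at (19.111, 6.333): F = (-64.81207, -1525.04590), so ‖F‖₂ = 1526.422.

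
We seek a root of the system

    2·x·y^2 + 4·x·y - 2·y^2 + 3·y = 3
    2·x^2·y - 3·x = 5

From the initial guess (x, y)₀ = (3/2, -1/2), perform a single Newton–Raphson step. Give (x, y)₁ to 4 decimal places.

(0.0121, 0.1273)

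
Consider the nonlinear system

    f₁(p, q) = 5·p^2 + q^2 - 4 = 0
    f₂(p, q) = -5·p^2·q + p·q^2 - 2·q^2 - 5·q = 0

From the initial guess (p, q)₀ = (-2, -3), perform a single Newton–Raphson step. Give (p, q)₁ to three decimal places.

(-1.269, -1.269)

At (-2, -3): F = (25.000, 39.000).
Jacobian J = [[10·p, 2·q], [-10·p·q + q^2, -5·p^2 + 2·p·q - 4·q - 5]].
At the point, J = [[-20.000, -6.000], [-51.000, -1.000]] (det J = -286.000).
Solving J·Δ = −F gives Δ = (0.731, 1.731).
Then the next iterate is (p, q)₁ = (-1.269, -1.269).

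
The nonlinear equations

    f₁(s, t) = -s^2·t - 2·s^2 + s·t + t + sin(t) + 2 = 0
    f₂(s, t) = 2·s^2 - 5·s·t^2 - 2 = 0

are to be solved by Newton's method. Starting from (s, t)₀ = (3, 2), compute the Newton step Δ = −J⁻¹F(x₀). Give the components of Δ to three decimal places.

(-0.993, -0.601)

At (3, 2): F = (-25.09070, -44.000).
Jacobian J = [[-2·s·t - 4·s + t, -s^2 + s + cos(t) + 1], [4·s - 5·t^2, -10·s·t]].
At the point, J = [[-22.000, -5.41615], [-8.000, -60.000]] (det J = 1276.67083).
Solving J·Δ = −F gives Δ = (-0.993, -0.601).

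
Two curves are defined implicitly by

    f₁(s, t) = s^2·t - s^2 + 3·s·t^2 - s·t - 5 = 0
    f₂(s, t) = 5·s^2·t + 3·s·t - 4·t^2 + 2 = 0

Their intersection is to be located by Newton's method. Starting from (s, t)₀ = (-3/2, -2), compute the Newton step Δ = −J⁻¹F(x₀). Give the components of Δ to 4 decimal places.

At (-3/2, -2): F = (-32.7500, -27.5000).
Jacobian J = [[2·s·t - 2·s + 3·t^2 - t, s^2 + 6·s·t - s], [10·s·t + 3·t, 5·s^2 + 3·s - 8·t]].
At the point, J = [[23.0000, 21.7500], [24.0000, 22.7500]] (det J = 1.2500).
Solving J·Δ = −F gives Δ = (117.5500, -122.8000).

(117.5500, -122.8000)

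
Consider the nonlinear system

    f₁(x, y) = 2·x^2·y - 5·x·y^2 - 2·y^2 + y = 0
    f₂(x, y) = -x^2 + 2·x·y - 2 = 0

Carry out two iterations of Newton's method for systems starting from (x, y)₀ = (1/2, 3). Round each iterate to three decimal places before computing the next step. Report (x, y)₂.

(2.852, -0.103)

At (1/2, 3): F = (-36.000, 0.750).
Jacobian J = [[4·x·y - 5·y^2, 2·x^2 - 10·x·y - 4·y + 1], [-2·x + 2·y, 2·x]].
At the point, J = [[-39.000, -25.500], [5.000, 1.000]] (det J = 88.500).
Solving J·Δ = −F gives Δ = (0.191, -1.703).
Then the next iterate is (x, y)₁ = (0.691, 1.297).
Round to (0.691, 1.297) and repeat: F = (-6.64086, -0.68503), J = [[-4.82614, -12.19531], [1.212, 1.382]].
Δ = (2.161, -1.400), so (x, y)₂ = (2.852, -0.103).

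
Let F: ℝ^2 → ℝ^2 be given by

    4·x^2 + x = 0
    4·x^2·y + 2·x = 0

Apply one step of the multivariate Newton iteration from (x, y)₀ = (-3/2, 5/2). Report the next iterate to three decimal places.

(-0.818, 2.455)

At (-3/2, 5/2): F = (7.500, 19.500).
Jacobian J = [[8·x + 1, 0], [8·x·y + 2, 4·x^2]].
At the point, J = [[-11.000, 0.000], [-28.000, 9.000]] (det J = -99.000).
Solving J·Δ = −F gives Δ = (0.682, -0.045).
Then the next iterate is (x, y)₁ = (-0.818, 2.455).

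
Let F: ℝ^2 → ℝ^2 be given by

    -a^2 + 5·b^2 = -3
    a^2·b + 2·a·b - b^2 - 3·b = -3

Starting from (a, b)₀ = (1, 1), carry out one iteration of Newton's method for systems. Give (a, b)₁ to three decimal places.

At (1, 1): F = (7.000, 2.000).
Jacobian J = [[-2·a, 10·b], [2·a·b + 2·b, a^2 + 2·a - 2·b - 3]].
At the point, J = [[-2.000, 10.000], [4.000, -2.000]] (det J = -36.000).
Solving J·Δ = −F gives Δ = (-0.944, -0.889).
Then the next iterate is (a, b)₁ = (0.056, 0.111).

(0.056, 0.111)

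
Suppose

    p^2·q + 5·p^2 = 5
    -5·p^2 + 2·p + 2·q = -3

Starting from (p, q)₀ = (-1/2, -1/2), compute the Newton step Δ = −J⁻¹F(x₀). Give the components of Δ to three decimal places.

(-0.715, 2.628)

At (-1/2, -1/2): F = (-3.875, -0.250).
Jacobian J = [[2·p·q + 10·p, p^2], [-10·p + 2, 2]].
At the point, J = [[-4.500, 0.250], [7.000, 2.000]] (det J = -10.750).
Solving J·Δ = −F gives Δ = (-0.715, 2.628).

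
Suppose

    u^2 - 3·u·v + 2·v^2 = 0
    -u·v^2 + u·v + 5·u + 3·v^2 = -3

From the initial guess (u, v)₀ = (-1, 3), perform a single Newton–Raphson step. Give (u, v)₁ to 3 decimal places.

(-0.248, 1.685)

At (-1, 3): F = (28.000, 31.000).
Jacobian J = [[2·u - 3·v, -3·u + 4·v], [-v^2 + v + 5, -2·u·v + u + 6·v]].
At the point, J = [[-11.000, 15.000], [-1.000, 23.000]] (det J = -238.000).
Solving J·Δ = −F gives Δ = (0.752, -1.315).
Then the next iterate is (u, v)₁ = (-0.248, 1.685).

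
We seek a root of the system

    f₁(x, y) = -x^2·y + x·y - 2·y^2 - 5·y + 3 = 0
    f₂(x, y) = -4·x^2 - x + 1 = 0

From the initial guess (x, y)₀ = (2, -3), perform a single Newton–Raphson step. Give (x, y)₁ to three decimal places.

At (2, -3): F = (6.000, -17.000).
Jacobian J = [[-2·x·y + y, -x^2 + x - 4·y - 5], [-8·x - 1, 0]].
At the point, J = [[9.000, 5.000], [-17.000, 0.000]] (det J = 85.000).
Solving J·Δ = −F gives Δ = (-1.000, 0.600).
Then the next iterate is (x, y)₁ = (1.000, -2.400).

(1.000, -2.400)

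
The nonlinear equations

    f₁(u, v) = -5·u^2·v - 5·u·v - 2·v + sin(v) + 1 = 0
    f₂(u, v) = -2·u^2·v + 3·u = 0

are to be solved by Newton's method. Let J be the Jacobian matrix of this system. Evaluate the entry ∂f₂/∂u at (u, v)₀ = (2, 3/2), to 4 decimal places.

-9.0000

∂f₂/∂u = -4·u·v + 3.
At (2, 3/2) this is -9.0000.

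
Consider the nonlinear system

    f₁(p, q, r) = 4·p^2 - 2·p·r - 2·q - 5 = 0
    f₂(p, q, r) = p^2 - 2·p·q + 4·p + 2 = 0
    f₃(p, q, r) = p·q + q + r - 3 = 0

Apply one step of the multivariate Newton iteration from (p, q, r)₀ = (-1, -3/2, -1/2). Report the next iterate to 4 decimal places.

(-5.0000, 10.5000, -3.0000)

At (-1, -3/2, -1/2): F = (1.0000, -4.0000, -3.5000).
Jacobian J = [[8·p - 2·r, -2, -2·p], [2·p - 2·q + 4, -2·p, 0], [q, p + 1, 1]].
At the point, J = [[-7.0000, -2.0000, 2.0000], [5.0000, 2.0000, 0.0000], [-1.5000, 0.0000, 1.0000]] (det J = 2.0000).
Solving J·Δ = −F gives Δ = (-4.0000, 12.0000, -2.5000).
Then the next iterate is (p, q, r)₁ = (-5.0000, 10.5000, -3.0000).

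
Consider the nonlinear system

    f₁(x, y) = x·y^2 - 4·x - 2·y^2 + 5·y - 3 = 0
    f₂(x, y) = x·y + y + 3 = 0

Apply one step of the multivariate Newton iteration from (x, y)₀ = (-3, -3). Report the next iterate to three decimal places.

At (-3, -3): F = (-51.000, 9.000).
Jacobian J = [[y^2 - 4, 2·x·y - 4·y + 5], [y, x + 1]].
At the point, J = [[5.000, 35.000], [-3.000, -2.000]] (det J = 95.000).
Solving J·Δ = −F gives Δ = (2.242, 1.137).
Then the next iterate is (x, y)₁ = (-0.758, -1.863).

(-0.758, -1.863)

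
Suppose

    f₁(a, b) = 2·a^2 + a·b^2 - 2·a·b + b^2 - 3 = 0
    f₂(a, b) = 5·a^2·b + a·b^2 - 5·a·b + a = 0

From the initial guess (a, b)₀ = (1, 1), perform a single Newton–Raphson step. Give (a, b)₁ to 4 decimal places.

At (1, 1): F = (-1.0000, 2.0000).
Jacobian J = [[4·a + b^2 - 2·b, 2·a·b - 2·a + 2·b], [10·a·b + b^2 - 5·b + 1, 5·a^2 + 2·a·b - 5·a]].
At the point, J = [[3.0000, 2.0000], [7.0000, 2.0000]] (det J = -8.0000).
Solving J·Δ = −F gives Δ = (-0.7500, 1.6250).
Then the next iterate is (a, b)₁ = (0.2500, 2.6250).

(0.2500, 2.6250)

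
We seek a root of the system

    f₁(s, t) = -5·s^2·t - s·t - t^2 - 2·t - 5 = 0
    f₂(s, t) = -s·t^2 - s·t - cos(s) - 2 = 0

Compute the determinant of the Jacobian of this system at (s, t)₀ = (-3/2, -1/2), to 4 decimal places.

-8.0356

J = [[-10·s·t - t, -5·s^2 - s - 2·t - 2], [-t^2 - t + sin(s), -2·s·t - s]].
At the point, J = [[-7.0000, -10.7500], [-0.747495, 0.0000]].
det J = -8.0356.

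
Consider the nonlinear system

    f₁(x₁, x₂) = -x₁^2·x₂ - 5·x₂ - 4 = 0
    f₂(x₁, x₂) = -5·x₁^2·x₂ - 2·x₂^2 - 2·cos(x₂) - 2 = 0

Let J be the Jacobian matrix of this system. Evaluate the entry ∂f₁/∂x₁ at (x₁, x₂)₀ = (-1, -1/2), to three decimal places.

-1.000

∂f₁/∂x₁ = -2·x₁·x₂.
At (-1, -1/2) this is -1.000.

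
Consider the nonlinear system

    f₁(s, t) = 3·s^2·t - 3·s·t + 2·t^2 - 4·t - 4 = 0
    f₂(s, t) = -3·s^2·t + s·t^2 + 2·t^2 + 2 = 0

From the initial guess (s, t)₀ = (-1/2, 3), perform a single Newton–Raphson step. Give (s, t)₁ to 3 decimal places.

(-0.691, 1.811)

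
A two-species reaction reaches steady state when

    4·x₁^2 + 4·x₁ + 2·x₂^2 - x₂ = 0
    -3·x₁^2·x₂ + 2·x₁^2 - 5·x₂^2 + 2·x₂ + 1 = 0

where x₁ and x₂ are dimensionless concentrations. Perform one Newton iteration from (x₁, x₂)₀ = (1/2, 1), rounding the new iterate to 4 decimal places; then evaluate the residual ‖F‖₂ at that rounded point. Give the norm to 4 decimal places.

At (1/2, 1): F = (4.0000, -2.2500).
Jacobian J = [[8·x₁ + 4, 4·x₂ - 1], [-6·x₁·x₂ + 4·x₁, -3·x₁^2 - 10·x₂ + 2]].
At the point, J = [[8.0000, 3.0000], [-1.0000, -8.7500]] (det J = -67.0000).
Solving J·Δ = −F gives Δ = (-0.4216, -0.2090).
Then the next iterate is (x₁, x₂)₁ = (0.0784, 0.7910).
Re-evaluating at (0.0784, 0.7910): F = (0.798548, -0.548698), so ‖F‖₂ = 0.9689.

0.9689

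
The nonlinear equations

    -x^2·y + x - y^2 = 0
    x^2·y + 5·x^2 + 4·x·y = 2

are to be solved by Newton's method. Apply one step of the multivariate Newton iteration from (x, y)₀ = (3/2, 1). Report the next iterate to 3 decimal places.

At (3/2, 1): F = (-1.750, 17.500).
Jacobian J = [[-2·x·y + 1, -x^2 - 2·y], [2·x·y + 10·x + 4·y, x^2 + 4·x]].
At the point, J = [[-2.000, -4.250], [22.000, 8.250]] (det J = 77.000).
Solving J·Δ = −F gives Δ = (-0.778, -0.045).
Then the next iterate is (x, y)₁ = (0.722, 0.955).

(0.722, 0.955)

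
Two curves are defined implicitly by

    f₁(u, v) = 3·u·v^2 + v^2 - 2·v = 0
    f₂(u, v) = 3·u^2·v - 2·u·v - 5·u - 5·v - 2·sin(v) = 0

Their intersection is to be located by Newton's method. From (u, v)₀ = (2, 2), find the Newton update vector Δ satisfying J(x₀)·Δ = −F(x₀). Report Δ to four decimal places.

At (2, 2): F = (24.0000, -5.818595).
Jacobian J = [[3·v^2, 6·u·v + 2·v - 2], [6·u·v - 2·v - 5, 3·u^2 - 2·u - 2·cos(v) - 5]].
At the point, J = [[12.0000, 26.0000], [15.0000, 3.832294]] (det J = -344.012476).
Solving J·Δ = −F gives Δ = (0.7071, -1.2494).

(0.7071, -1.2494)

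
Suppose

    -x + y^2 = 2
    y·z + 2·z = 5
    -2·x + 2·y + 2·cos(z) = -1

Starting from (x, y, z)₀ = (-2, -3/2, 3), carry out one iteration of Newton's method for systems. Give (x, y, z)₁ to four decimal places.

(-1.7479, -0.8340, 6.0041)

At (-2, -3/2, 3): F = (2.2500, -3.5000, 0.020015).
Jacobian J = [[-1, 2·y, 0], [0, z, y + 2], [-2, 2, -2·sin(z)]].
At the point, J = [[-1.0000, -3.0000, 0.0000], [0.0000, 3.0000, 0.5000], [-2.0000, 2.0000, -0.282240]] (det J = 4.846720).
Solving J·Δ = −F gives Δ = (0.2521, 0.6660, 3.0041).
Then the next iterate is (x, y, z)₁ = (-1.7479, -0.8340, 6.0041).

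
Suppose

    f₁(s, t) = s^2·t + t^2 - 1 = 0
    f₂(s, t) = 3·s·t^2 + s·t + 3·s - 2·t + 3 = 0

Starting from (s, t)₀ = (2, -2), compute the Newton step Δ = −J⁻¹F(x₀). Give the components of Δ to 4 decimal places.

At (2, -2): F = (-5.0000, 33.0000).
Jacobian J = [[2·s·t, s^2 + 2·t], [3·t^2 + t + 3, 6·s·t + s - 2]].
At the point, J = [[-8.0000, 0.0000], [13.0000, -24.0000]] (det J = 192.0000).
Solving J·Δ = −F gives Δ = (-0.6250, 1.0365).

(-0.6250, 1.0365)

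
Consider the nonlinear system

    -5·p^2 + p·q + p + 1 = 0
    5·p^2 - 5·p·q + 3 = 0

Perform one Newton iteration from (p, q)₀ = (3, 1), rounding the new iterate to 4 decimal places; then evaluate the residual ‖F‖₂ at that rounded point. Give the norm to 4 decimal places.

12.7466

At (3, 1): F = (-38.0000, 33.0000).
Jacobian J = [[-10·p + q + 1, p], [10·p - 5·q, -5·p]].
At the point, J = [[-28.0000, 3.0000], [25.0000, -15.0000]] (det J = 345.0000).
Solving J·Δ = −F gives Δ = (-1.3652, -0.0754).
Then the next iterate is (p, q)₁ = (1.6348, 0.9246).
Re-evaluating at (1.6348, 0.9246): F = (-9.216519, 8.805175), so ‖F‖₂ = 12.7466.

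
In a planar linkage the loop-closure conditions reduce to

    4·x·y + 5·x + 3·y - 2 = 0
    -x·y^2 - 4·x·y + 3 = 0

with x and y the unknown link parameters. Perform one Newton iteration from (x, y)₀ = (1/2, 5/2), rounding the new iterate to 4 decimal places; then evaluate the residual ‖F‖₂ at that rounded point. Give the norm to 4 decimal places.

114.3057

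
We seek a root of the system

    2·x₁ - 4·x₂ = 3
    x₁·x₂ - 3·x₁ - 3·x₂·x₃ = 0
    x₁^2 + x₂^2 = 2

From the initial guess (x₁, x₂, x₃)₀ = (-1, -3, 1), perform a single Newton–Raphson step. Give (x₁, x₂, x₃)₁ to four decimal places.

(-1.5000, -1.5000, -0.3333)

At (-1, -3, 1): F = (7.0000, 15.0000, 8.0000).
Jacobian J = [[2, -4, 0], [x₂ - 3, x₁ - 3·x₃, -3·x₂], [2·x₁, 2·x₂, 0]].
At the point, J = [[2.0000, -4.0000, 0.0000], [-6.0000, -4.0000, 9.0000], [-2.0000, -6.0000, 0.0000]] (det J = 180.0000).
Solving J·Δ = −F gives Δ = (-0.5000, 1.5000, -1.3333).
Then the next iterate is (x₁, x₂, x₃)₁ = (-1.5000, -1.5000, -0.3333).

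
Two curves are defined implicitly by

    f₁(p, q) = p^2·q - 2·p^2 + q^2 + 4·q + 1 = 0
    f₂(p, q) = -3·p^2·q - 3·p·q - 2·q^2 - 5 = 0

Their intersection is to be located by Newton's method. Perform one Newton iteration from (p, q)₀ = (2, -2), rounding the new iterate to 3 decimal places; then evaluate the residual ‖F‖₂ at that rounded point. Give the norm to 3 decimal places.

111.571

At (2, -2): F = (-19.000, 23.000).
Jacobian J = [[2·p·q - 4·p, p^2 + 2·q + 4], [-6·p·q - 3·q, -3·p^2 - 3·p - 4·q]].
At the point, J = [[-16.000, 4.000], [30.000, -10.000]] (det J = 40.000).
Solving J·Δ = −F gives Δ = (-2.450, -5.050).
Then the next iterate is (p, q)₁ = (-0.450, -7.050).
Re-evaluating at (-0.450, -7.050): F = (20.66988, -109.63962), so ‖F‖₂ = 111.571.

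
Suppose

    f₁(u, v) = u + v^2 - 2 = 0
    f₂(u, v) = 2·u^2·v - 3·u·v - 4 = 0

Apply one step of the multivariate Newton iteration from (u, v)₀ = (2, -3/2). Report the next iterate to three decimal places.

At (2, -3/2): F = (2.250, -7.000).
Jacobian J = [[1, 2·v], [4·u·v - 3·v, 2·u^2 - 3·u]].
At the point, J = [[1.000, -3.000], [-7.500, 2.000]] (det J = -20.500).
Solving J·Δ = −F gives Δ = (-0.805, 0.482).
Then the next iterate is (u, v)₁ = (1.195, -1.018).

(1.195, -1.018)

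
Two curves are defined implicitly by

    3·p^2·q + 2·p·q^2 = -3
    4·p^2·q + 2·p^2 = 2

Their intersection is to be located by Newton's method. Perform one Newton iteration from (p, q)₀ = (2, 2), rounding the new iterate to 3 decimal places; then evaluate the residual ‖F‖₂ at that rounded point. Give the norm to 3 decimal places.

17.267

At (2, 2): F = (43.000, 38.000).
Jacobian J = [[6·p·q + 2·q^2, 3·p^2 + 4·p·q], [8·p·q + 4·p, 4·p^2]].
At the point, J = [[32.000, 28.000], [40.000, 16.000]] (det J = -608.000).
Solving J·Δ = −F gives Δ = (-0.618, -0.829).
Then the next iterate is (p, q)₁ = (1.382, 1.171).
Re-evaluating at (1.382, 1.171): F = (13.49967, 10.76593), so ‖F‖₂ = 17.267.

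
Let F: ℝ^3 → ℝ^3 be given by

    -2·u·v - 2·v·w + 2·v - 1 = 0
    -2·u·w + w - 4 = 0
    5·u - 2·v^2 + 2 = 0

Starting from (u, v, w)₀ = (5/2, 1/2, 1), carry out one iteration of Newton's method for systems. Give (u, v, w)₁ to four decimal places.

At (5/2, 1/2, 1): F = (-3.5000, -8.0000, 14.0000).
Jacobian J = [[-2·v, -2·u - 2·w + 2, -2·v], [-2·w, 0, -2·u + 1], [5, -4·v, 0]].
At the point, J = [[-1.0000, -5.0000, -1.0000], [-2.0000, 0.0000, -4.0000], [5.0000, -2.0000, 0.0000]] (det J = 104.0000).
Solving J·Δ = −F gives Δ = (-2.8077, -0.0192, -0.5962).
Then the next iterate is (u, v, w)₁ = (-0.3077, 0.4808, 0.4038).

(-0.3077, 0.4808, 0.4038)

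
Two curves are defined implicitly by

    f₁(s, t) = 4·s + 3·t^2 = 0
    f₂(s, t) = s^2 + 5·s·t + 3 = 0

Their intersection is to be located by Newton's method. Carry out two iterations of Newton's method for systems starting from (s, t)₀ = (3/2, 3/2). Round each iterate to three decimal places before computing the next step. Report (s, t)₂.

(1.217, -1.587)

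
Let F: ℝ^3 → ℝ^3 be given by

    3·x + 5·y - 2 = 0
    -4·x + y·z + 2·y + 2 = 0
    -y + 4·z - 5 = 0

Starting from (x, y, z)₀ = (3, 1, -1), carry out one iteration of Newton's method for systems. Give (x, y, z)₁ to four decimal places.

(1.0000, -0.2000, 1.2000)

At (3, 1, -1): F = (12.0000, -9.0000, -10.0000).
Jacobian J = [[3, 5, 0], [-4, z + 2, y], [0, -1, 4]].
At the point, J = [[3.0000, 5.0000, 0.0000], [-4.0000, 1.0000, 1.0000], [0.0000, -1.0000, 4.0000]] (det J = 95.0000).
Solving J·Δ = −F gives Δ = (-2.0000, -1.2000, 2.2000).
Then the next iterate is (x, y, z)₁ = (1.0000, -0.2000, 1.2000).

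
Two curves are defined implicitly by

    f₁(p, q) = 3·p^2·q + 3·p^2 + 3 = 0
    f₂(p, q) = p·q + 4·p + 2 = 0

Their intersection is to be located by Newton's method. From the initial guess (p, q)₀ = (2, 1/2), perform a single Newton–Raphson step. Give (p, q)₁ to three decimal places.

(-3.000, 6.250)

At (2, 1/2): F = (21.000, 11.000).
Jacobian J = [[6·p·q + 6·p, 3·p^2], [q + 4, p]].
At the point, J = [[18.000, 12.000], [4.500, 2.000]] (det J = -18.000).
Solving J·Δ = −F gives Δ = (-5.000, 5.750).
Then the next iterate is (p, q)₁ = (-3.000, 6.250).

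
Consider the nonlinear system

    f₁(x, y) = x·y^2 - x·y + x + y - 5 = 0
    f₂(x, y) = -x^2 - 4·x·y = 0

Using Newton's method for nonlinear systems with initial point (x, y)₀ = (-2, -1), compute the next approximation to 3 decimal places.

(-2.375, 0.875)

At (-2, -1): F = (-12.000, -12.000).
Jacobian J = [[y^2 - y + 1, 2·x·y - x + 1], [-2·x - 4·y, -4·x]].
At the point, J = [[3.000, 7.000], [8.000, 8.000]] (det J = -32.000).
Solving J·Δ = −F gives Δ = (-0.375, 1.875).
Then the next iterate is (x, y)₁ = (-2.375, 0.875).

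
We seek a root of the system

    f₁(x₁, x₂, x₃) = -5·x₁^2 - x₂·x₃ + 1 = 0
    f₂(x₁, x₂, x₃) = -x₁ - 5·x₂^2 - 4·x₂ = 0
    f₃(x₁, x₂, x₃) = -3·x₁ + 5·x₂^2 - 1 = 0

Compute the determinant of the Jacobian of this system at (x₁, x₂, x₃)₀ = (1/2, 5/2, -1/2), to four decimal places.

J = [[-10·x₁, -x₃, -x₂], [-1, -10·x₂ - 4, 0], [-3, 10·x₂, 0]].
At the point, J = [[-5.0000, 0.5000, -2.5000], [-1.0000, -29.0000, 0.0000], [-3.0000, 25.0000, 0.0000]].
det J = 280.0000.

280.0000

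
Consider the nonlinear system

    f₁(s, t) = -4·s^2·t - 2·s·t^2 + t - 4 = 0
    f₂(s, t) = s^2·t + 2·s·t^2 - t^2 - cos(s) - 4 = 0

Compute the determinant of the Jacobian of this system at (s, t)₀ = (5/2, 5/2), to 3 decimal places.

-386.300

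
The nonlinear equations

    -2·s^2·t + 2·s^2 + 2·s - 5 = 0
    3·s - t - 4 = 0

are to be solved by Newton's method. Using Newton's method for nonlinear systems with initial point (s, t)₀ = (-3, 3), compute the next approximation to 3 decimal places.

(5.607, 12.821)

At (-3, 3): F = (-47.000, -16.000).
Jacobian J = [[-4·s·t + 4·s + 2, -2·s^2], [3, -1]].
At the point, J = [[26.000, -18.000], [3.000, -1.000]] (det J = 28.000).
Solving J·Δ = −F gives Δ = (8.607, 9.821).
Then the next iterate is (s, t)₁ = (5.607, 12.821).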